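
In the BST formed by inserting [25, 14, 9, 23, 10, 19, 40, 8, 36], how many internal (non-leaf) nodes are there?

Tree built from: [25, 14, 9, 23, 10, 19, 40, 8, 36]
Tree (level-order array): [25, 14, 40, 9, 23, 36, None, 8, 10, 19]
Rule: An internal node has at least one child.
Per-node child counts:
  node 25: 2 child(ren)
  node 14: 2 child(ren)
  node 9: 2 child(ren)
  node 8: 0 child(ren)
  node 10: 0 child(ren)
  node 23: 1 child(ren)
  node 19: 0 child(ren)
  node 40: 1 child(ren)
  node 36: 0 child(ren)
Matching nodes: [25, 14, 9, 23, 40]
Count of internal (non-leaf) nodes: 5


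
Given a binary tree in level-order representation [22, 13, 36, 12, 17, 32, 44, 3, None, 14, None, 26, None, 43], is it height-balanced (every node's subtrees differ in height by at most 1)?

Tree (level-order array): [22, 13, 36, 12, 17, 32, 44, 3, None, 14, None, 26, None, 43]
Definition: a tree is height-balanced if, at every node, |h(left) - h(right)| <= 1 (empty subtree has height -1).
Bottom-up per-node check:
  node 3: h_left=-1, h_right=-1, diff=0 [OK], height=0
  node 12: h_left=0, h_right=-1, diff=1 [OK], height=1
  node 14: h_left=-1, h_right=-1, diff=0 [OK], height=0
  node 17: h_left=0, h_right=-1, diff=1 [OK], height=1
  node 13: h_left=1, h_right=1, diff=0 [OK], height=2
  node 26: h_left=-1, h_right=-1, diff=0 [OK], height=0
  node 32: h_left=0, h_right=-1, diff=1 [OK], height=1
  node 43: h_left=-1, h_right=-1, diff=0 [OK], height=0
  node 44: h_left=0, h_right=-1, diff=1 [OK], height=1
  node 36: h_left=1, h_right=1, diff=0 [OK], height=2
  node 22: h_left=2, h_right=2, diff=0 [OK], height=3
All nodes satisfy the balance condition.
Result: Balanced


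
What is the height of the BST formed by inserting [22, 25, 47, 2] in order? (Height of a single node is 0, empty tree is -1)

Insertion order: [22, 25, 47, 2]
Tree (level-order array): [22, 2, 25, None, None, None, 47]
Compute height bottom-up (empty subtree = -1):
  height(2) = 1 + max(-1, -1) = 0
  height(47) = 1 + max(-1, -1) = 0
  height(25) = 1 + max(-1, 0) = 1
  height(22) = 1 + max(0, 1) = 2
Height = 2


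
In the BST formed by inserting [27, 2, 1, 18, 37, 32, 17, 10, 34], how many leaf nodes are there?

Tree built from: [27, 2, 1, 18, 37, 32, 17, 10, 34]
Tree (level-order array): [27, 2, 37, 1, 18, 32, None, None, None, 17, None, None, 34, 10]
Rule: A leaf has 0 children.
Per-node child counts:
  node 27: 2 child(ren)
  node 2: 2 child(ren)
  node 1: 0 child(ren)
  node 18: 1 child(ren)
  node 17: 1 child(ren)
  node 10: 0 child(ren)
  node 37: 1 child(ren)
  node 32: 1 child(ren)
  node 34: 0 child(ren)
Matching nodes: [1, 10, 34]
Count of leaf nodes: 3


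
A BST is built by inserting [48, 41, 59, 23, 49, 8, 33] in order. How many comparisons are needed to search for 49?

Search path for 49: 48 -> 59 -> 49
Found: True
Comparisons: 3


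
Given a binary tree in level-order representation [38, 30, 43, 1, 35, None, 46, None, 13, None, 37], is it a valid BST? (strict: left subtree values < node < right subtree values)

Level-order array: [38, 30, 43, 1, 35, None, 46, None, 13, None, 37]
Validate using subtree bounds (lo, hi): at each node, require lo < value < hi,
then recurse left with hi=value and right with lo=value.
Preorder trace (stopping at first violation):
  at node 38 with bounds (-inf, +inf): OK
  at node 30 with bounds (-inf, 38): OK
  at node 1 with bounds (-inf, 30): OK
  at node 13 with bounds (1, 30): OK
  at node 35 with bounds (30, 38): OK
  at node 37 with bounds (35, 38): OK
  at node 43 with bounds (38, +inf): OK
  at node 46 with bounds (43, +inf): OK
No violation found at any node.
Result: Valid BST


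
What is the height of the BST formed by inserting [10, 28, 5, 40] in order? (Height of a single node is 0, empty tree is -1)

Insertion order: [10, 28, 5, 40]
Tree (level-order array): [10, 5, 28, None, None, None, 40]
Compute height bottom-up (empty subtree = -1):
  height(5) = 1 + max(-1, -1) = 0
  height(40) = 1 + max(-1, -1) = 0
  height(28) = 1 + max(-1, 0) = 1
  height(10) = 1 + max(0, 1) = 2
Height = 2


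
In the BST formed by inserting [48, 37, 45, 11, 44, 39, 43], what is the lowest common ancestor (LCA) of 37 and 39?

Tree insertion order: [48, 37, 45, 11, 44, 39, 43]
Tree (level-order array): [48, 37, None, 11, 45, None, None, 44, None, 39, None, None, 43]
In a BST, the LCA of p=37, q=39 is the first node v on the
root-to-leaf path with p <= v <= q (go left if both < v, right if both > v).
Walk from root:
  at 48: both 37 and 39 < 48, go left
  at 37: 37 <= 37 <= 39, this is the LCA
LCA = 37


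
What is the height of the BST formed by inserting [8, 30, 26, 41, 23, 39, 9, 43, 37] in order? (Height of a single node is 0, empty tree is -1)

Insertion order: [8, 30, 26, 41, 23, 39, 9, 43, 37]
Tree (level-order array): [8, None, 30, 26, 41, 23, None, 39, 43, 9, None, 37]
Compute height bottom-up (empty subtree = -1):
  height(9) = 1 + max(-1, -1) = 0
  height(23) = 1 + max(0, -1) = 1
  height(26) = 1 + max(1, -1) = 2
  height(37) = 1 + max(-1, -1) = 0
  height(39) = 1 + max(0, -1) = 1
  height(43) = 1 + max(-1, -1) = 0
  height(41) = 1 + max(1, 0) = 2
  height(30) = 1 + max(2, 2) = 3
  height(8) = 1 + max(-1, 3) = 4
Height = 4


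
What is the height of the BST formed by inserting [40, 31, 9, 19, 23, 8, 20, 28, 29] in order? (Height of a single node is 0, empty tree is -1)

Insertion order: [40, 31, 9, 19, 23, 8, 20, 28, 29]
Tree (level-order array): [40, 31, None, 9, None, 8, 19, None, None, None, 23, 20, 28, None, None, None, 29]
Compute height bottom-up (empty subtree = -1):
  height(8) = 1 + max(-1, -1) = 0
  height(20) = 1 + max(-1, -1) = 0
  height(29) = 1 + max(-1, -1) = 0
  height(28) = 1 + max(-1, 0) = 1
  height(23) = 1 + max(0, 1) = 2
  height(19) = 1 + max(-1, 2) = 3
  height(9) = 1 + max(0, 3) = 4
  height(31) = 1 + max(4, -1) = 5
  height(40) = 1 + max(5, -1) = 6
Height = 6


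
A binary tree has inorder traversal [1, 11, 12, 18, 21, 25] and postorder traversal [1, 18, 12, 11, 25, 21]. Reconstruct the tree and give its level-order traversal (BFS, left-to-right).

Inorder:   [1, 11, 12, 18, 21, 25]
Postorder: [1, 18, 12, 11, 25, 21]
Algorithm: postorder visits root last, so walk postorder right-to-left;
each value is the root of the current inorder slice — split it at that
value, recurse on the right subtree first, then the left.
Recursive splits:
  root=21; inorder splits into left=[1, 11, 12, 18], right=[25]
  root=25; inorder splits into left=[], right=[]
  root=11; inorder splits into left=[1], right=[12, 18]
  root=12; inorder splits into left=[], right=[18]
  root=18; inorder splits into left=[], right=[]
  root=1; inorder splits into left=[], right=[]
Reconstructed level-order: [21, 11, 25, 1, 12, 18]


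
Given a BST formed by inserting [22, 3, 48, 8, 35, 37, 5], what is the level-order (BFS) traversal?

Tree insertion order: [22, 3, 48, 8, 35, 37, 5]
Tree (level-order array): [22, 3, 48, None, 8, 35, None, 5, None, None, 37]
BFS from the root, enqueuing left then right child of each popped node:
  queue [22] -> pop 22, enqueue [3, 48], visited so far: [22]
  queue [3, 48] -> pop 3, enqueue [8], visited so far: [22, 3]
  queue [48, 8] -> pop 48, enqueue [35], visited so far: [22, 3, 48]
  queue [8, 35] -> pop 8, enqueue [5], visited so far: [22, 3, 48, 8]
  queue [35, 5] -> pop 35, enqueue [37], visited so far: [22, 3, 48, 8, 35]
  queue [5, 37] -> pop 5, enqueue [none], visited so far: [22, 3, 48, 8, 35, 5]
  queue [37] -> pop 37, enqueue [none], visited so far: [22, 3, 48, 8, 35, 5, 37]
Result: [22, 3, 48, 8, 35, 5, 37]


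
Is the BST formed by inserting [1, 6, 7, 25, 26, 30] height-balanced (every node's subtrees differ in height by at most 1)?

Tree (level-order array): [1, None, 6, None, 7, None, 25, None, 26, None, 30]
Definition: a tree is height-balanced if, at every node, |h(left) - h(right)| <= 1 (empty subtree has height -1).
Bottom-up per-node check:
  node 30: h_left=-1, h_right=-1, diff=0 [OK], height=0
  node 26: h_left=-1, h_right=0, diff=1 [OK], height=1
  node 25: h_left=-1, h_right=1, diff=2 [FAIL (|-1-1|=2 > 1)], height=2
  node 7: h_left=-1, h_right=2, diff=3 [FAIL (|-1-2|=3 > 1)], height=3
  node 6: h_left=-1, h_right=3, diff=4 [FAIL (|-1-3|=4 > 1)], height=4
  node 1: h_left=-1, h_right=4, diff=5 [FAIL (|-1-4|=5 > 1)], height=5
Node 25 violates the condition: |-1 - 1| = 2 > 1.
Result: Not balanced


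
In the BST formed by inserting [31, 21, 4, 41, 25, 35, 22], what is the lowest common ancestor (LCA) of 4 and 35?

Tree insertion order: [31, 21, 4, 41, 25, 35, 22]
Tree (level-order array): [31, 21, 41, 4, 25, 35, None, None, None, 22]
In a BST, the LCA of p=4, q=35 is the first node v on the
root-to-leaf path with p <= v <= q (go left if both < v, right if both > v).
Walk from root:
  at 31: 4 <= 31 <= 35, this is the LCA
LCA = 31


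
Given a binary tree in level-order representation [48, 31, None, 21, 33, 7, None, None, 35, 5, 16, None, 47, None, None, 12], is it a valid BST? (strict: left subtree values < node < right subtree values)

Level-order array: [48, 31, None, 21, 33, 7, None, None, 35, 5, 16, None, 47, None, None, 12]
Validate using subtree bounds (lo, hi): at each node, require lo < value < hi,
then recurse left with hi=value and right with lo=value.
Preorder trace (stopping at first violation):
  at node 48 with bounds (-inf, +inf): OK
  at node 31 with bounds (-inf, 48): OK
  at node 21 with bounds (-inf, 31): OK
  at node 7 with bounds (-inf, 21): OK
  at node 5 with bounds (-inf, 7): OK
  at node 16 with bounds (7, 21): OK
  at node 12 with bounds (7, 16): OK
  at node 33 with bounds (31, 48): OK
  at node 35 with bounds (33, 48): OK
  at node 47 with bounds (35, 48): OK
No violation found at any node.
Result: Valid BST


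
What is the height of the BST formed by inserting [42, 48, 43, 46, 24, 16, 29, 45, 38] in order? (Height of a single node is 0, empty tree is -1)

Insertion order: [42, 48, 43, 46, 24, 16, 29, 45, 38]
Tree (level-order array): [42, 24, 48, 16, 29, 43, None, None, None, None, 38, None, 46, None, None, 45]
Compute height bottom-up (empty subtree = -1):
  height(16) = 1 + max(-1, -1) = 0
  height(38) = 1 + max(-1, -1) = 0
  height(29) = 1 + max(-1, 0) = 1
  height(24) = 1 + max(0, 1) = 2
  height(45) = 1 + max(-1, -1) = 0
  height(46) = 1 + max(0, -1) = 1
  height(43) = 1 + max(-1, 1) = 2
  height(48) = 1 + max(2, -1) = 3
  height(42) = 1 + max(2, 3) = 4
Height = 4


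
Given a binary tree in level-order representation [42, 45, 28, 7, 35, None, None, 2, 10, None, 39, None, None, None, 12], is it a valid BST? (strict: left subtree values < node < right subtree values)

Level-order array: [42, 45, 28, 7, 35, None, None, 2, 10, None, 39, None, None, None, 12]
Validate using subtree bounds (lo, hi): at each node, require lo < value < hi,
then recurse left with hi=value and right with lo=value.
Preorder trace (stopping at first violation):
  at node 42 with bounds (-inf, +inf): OK
  at node 45 with bounds (-inf, 42): VIOLATION
Node 45 violates its bound: not (-inf < 45 < 42).
Result: Not a valid BST


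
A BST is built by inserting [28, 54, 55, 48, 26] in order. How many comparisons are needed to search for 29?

Search path for 29: 28 -> 54 -> 48
Found: False
Comparisons: 3


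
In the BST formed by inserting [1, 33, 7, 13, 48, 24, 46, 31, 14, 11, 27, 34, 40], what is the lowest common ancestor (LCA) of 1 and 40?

Tree insertion order: [1, 33, 7, 13, 48, 24, 46, 31, 14, 11, 27, 34, 40]
Tree (level-order array): [1, None, 33, 7, 48, None, 13, 46, None, 11, 24, 34, None, None, None, 14, 31, None, 40, None, None, 27]
In a BST, the LCA of p=1, q=40 is the first node v on the
root-to-leaf path with p <= v <= q (go left if both < v, right if both > v).
Walk from root:
  at 1: 1 <= 1 <= 40, this is the LCA
LCA = 1


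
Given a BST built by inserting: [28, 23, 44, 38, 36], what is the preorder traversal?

Tree insertion order: [28, 23, 44, 38, 36]
Tree (level-order array): [28, 23, 44, None, None, 38, None, 36]
Preorder traversal: [28, 23, 44, 38, 36]


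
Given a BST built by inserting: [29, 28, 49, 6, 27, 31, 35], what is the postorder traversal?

Tree insertion order: [29, 28, 49, 6, 27, 31, 35]
Tree (level-order array): [29, 28, 49, 6, None, 31, None, None, 27, None, 35]
Postorder traversal: [27, 6, 28, 35, 31, 49, 29]


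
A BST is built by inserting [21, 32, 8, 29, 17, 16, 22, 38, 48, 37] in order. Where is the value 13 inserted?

Starting tree (level order): [21, 8, 32, None, 17, 29, 38, 16, None, 22, None, 37, 48]
Insertion path: 21 -> 8 -> 17 -> 16
Result: insert 13 as left child of 16
Final tree (level order): [21, 8, 32, None, 17, 29, 38, 16, None, 22, None, 37, 48, 13]


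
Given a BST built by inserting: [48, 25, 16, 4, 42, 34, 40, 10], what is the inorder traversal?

Tree insertion order: [48, 25, 16, 4, 42, 34, 40, 10]
Tree (level-order array): [48, 25, None, 16, 42, 4, None, 34, None, None, 10, None, 40]
Inorder traversal: [4, 10, 16, 25, 34, 40, 42, 48]


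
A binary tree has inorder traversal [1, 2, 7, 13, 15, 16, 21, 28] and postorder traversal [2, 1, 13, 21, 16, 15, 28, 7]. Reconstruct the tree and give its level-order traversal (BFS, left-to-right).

Inorder:   [1, 2, 7, 13, 15, 16, 21, 28]
Postorder: [2, 1, 13, 21, 16, 15, 28, 7]
Algorithm: postorder visits root last, so walk postorder right-to-left;
each value is the root of the current inorder slice — split it at that
value, recurse on the right subtree first, then the left.
Recursive splits:
  root=7; inorder splits into left=[1, 2], right=[13, 15, 16, 21, 28]
  root=28; inorder splits into left=[13, 15, 16, 21], right=[]
  root=15; inorder splits into left=[13], right=[16, 21]
  root=16; inorder splits into left=[], right=[21]
  root=21; inorder splits into left=[], right=[]
  root=13; inorder splits into left=[], right=[]
  root=1; inorder splits into left=[], right=[2]
  root=2; inorder splits into left=[], right=[]
Reconstructed level-order: [7, 1, 28, 2, 15, 13, 16, 21]


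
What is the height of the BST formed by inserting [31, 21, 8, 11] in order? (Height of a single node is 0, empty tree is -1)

Insertion order: [31, 21, 8, 11]
Tree (level-order array): [31, 21, None, 8, None, None, 11]
Compute height bottom-up (empty subtree = -1):
  height(11) = 1 + max(-1, -1) = 0
  height(8) = 1 + max(-1, 0) = 1
  height(21) = 1 + max(1, -1) = 2
  height(31) = 1 + max(2, -1) = 3
Height = 3


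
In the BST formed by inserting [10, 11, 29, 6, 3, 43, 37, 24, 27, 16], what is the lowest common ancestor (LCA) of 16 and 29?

Tree insertion order: [10, 11, 29, 6, 3, 43, 37, 24, 27, 16]
Tree (level-order array): [10, 6, 11, 3, None, None, 29, None, None, 24, 43, 16, 27, 37]
In a BST, the LCA of p=16, q=29 is the first node v on the
root-to-leaf path with p <= v <= q (go left if both < v, right if both > v).
Walk from root:
  at 10: both 16 and 29 > 10, go right
  at 11: both 16 and 29 > 11, go right
  at 29: 16 <= 29 <= 29, this is the LCA
LCA = 29


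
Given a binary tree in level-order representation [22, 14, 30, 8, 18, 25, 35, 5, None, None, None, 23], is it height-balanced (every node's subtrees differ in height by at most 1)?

Tree (level-order array): [22, 14, 30, 8, 18, 25, 35, 5, None, None, None, 23]
Definition: a tree is height-balanced if, at every node, |h(left) - h(right)| <= 1 (empty subtree has height -1).
Bottom-up per-node check:
  node 5: h_left=-1, h_right=-1, diff=0 [OK], height=0
  node 8: h_left=0, h_right=-1, diff=1 [OK], height=1
  node 18: h_left=-1, h_right=-1, diff=0 [OK], height=0
  node 14: h_left=1, h_right=0, diff=1 [OK], height=2
  node 23: h_left=-1, h_right=-1, diff=0 [OK], height=0
  node 25: h_left=0, h_right=-1, diff=1 [OK], height=1
  node 35: h_left=-1, h_right=-1, diff=0 [OK], height=0
  node 30: h_left=1, h_right=0, diff=1 [OK], height=2
  node 22: h_left=2, h_right=2, diff=0 [OK], height=3
All nodes satisfy the balance condition.
Result: Balanced


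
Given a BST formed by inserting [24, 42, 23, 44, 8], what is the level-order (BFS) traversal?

Tree insertion order: [24, 42, 23, 44, 8]
Tree (level-order array): [24, 23, 42, 8, None, None, 44]
BFS from the root, enqueuing left then right child of each popped node:
  queue [24] -> pop 24, enqueue [23, 42], visited so far: [24]
  queue [23, 42] -> pop 23, enqueue [8], visited so far: [24, 23]
  queue [42, 8] -> pop 42, enqueue [44], visited so far: [24, 23, 42]
  queue [8, 44] -> pop 8, enqueue [none], visited so far: [24, 23, 42, 8]
  queue [44] -> pop 44, enqueue [none], visited so far: [24, 23, 42, 8, 44]
Result: [24, 23, 42, 8, 44]


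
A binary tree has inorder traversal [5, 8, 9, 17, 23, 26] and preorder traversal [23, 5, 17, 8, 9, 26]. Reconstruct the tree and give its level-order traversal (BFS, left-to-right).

Inorder:  [5, 8, 9, 17, 23, 26]
Preorder: [23, 5, 17, 8, 9, 26]
Algorithm: preorder visits root first, so consume preorder in order;
for each root, split the current inorder slice at that value into
left-subtree inorder and right-subtree inorder, then recurse.
Recursive splits:
  root=23; inorder splits into left=[5, 8, 9, 17], right=[26]
  root=5; inorder splits into left=[], right=[8, 9, 17]
  root=17; inorder splits into left=[8, 9], right=[]
  root=8; inorder splits into left=[], right=[9]
  root=9; inorder splits into left=[], right=[]
  root=26; inorder splits into left=[], right=[]
Reconstructed level-order: [23, 5, 26, 17, 8, 9]


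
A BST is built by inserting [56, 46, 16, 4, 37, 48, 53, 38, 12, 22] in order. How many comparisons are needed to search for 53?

Search path for 53: 56 -> 46 -> 48 -> 53
Found: True
Comparisons: 4


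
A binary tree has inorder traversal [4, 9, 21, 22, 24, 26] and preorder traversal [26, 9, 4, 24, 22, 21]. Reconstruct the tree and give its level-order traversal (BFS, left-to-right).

Inorder:  [4, 9, 21, 22, 24, 26]
Preorder: [26, 9, 4, 24, 22, 21]
Algorithm: preorder visits root first, so consume preorder in order;
for each root, split the current inorder slice at that value into
left-subtree inorder and right-subtree inorder, then recurse.
Recursive splits:
  root=26; inorder splits into left=[4, 9, 21, 22, 24], right=[]
  root=9; inorder splits into left=[4], right=[21, 22, 24]
  root=4; inorder splits into left=[], right=[]
  root=24; inorder splits into left=[21, 22], right=[]
  root=22; inorder splits into left=[21], right=[]
  root=21; inorder splits into left=[], right=[]
Reconstructed level-order: [26, 9, 4, 24, 22, 21]


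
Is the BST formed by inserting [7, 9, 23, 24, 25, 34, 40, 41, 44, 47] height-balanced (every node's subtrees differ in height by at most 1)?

Tree (level-order array): [7, None, 9, None, 23, None, 24, None, 25, None, 34, None, 40, None, 41, None, 44, None, 47]
Definition: a tree is height-balanced if, at every node, |h(left) - h(right)| <= 1 (empty subtree has height -1).
Bottom-up per-node check:
  node 47: h_left=-1, h_right=-1, diff=0 [OK], height=0
  node 44: h_left=-1, h_right=0, diff=1 [OK], height=1
  node 41: h_left=-1, h_right=1, diff=2 [FAIL (|-1-1|=2 > 1)], height=2
  node 40: h_left=-1, h_right=2, diff=3 [FAIL (|-1-2|=3 > 1)], height=3
  node 34: h_left=-1, h_right=3, diff=4 [FAIL (|-1-3|=4 > 1)], height=4
  node 25: h_left=-1, h_right=4, diff=5 [FAIL (|-1-4|=5 > 1)], height=5
  node 24: h_left=-1, h_right=5, diff=6 [FAIL (|-1-5|=6 > 1)], height=6
  node 23: h_left=-1, h_right=6, diff=7 [FAIL (|-1-6|=7 > 1)], height=7
  node 9: h_left=-1, h_right=7, diff=8 [FAIL (|-1-7|=8 > 1)], height=8
  node 7: h_left=-1, h_right=8, diff=9 [FAIL (|-1-8|=9 > 1)], height=9
Node 41 violates the condition: |-1 - 1| = 2 > 1.
Result: Not balanced


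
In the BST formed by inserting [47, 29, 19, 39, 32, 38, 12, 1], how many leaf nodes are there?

Tree built from: [47, 29, 19, 39, 32, 38, 12, 1]
Tree (level-order array): [47, 29, None, 19, 39, 12, None, 32, None, 1, None, None, 38]
Rule: A leaf has 0 children.
Per-node child counts:
  node 47: 1 child(ren)
  node 29: 2 child(ren)
  node 19: 1 child(ren)
  node 12: 1 child(ren)
  node 1: 0 child(ren)
  node 39: 1 child(ren)
  node 32: 1 child(ren)
  node 38: 0 child(ren)
Matching nodes: [1, 38]
Count of leaf nodes: 2


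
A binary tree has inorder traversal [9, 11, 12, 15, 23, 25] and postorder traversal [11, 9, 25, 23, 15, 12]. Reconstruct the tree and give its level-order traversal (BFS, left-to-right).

Inorder:   [9, 11, 12, 15, 23, 25]
Postorder: [11, 9, 25, 23, 15, 12]
Algorithm: postorder visits root last, so walk postorder right-to-left;
each value is the root of the current inorder slice — split it at that
value, recurse on the right subtree first, then the left.
Recursive splits:
  root=12; inorder splits into left=[9, 11], right=[15, 23, 25]
  root=15; inorder splits into left=[], right=[23, 25]
  root=23; inorder splits into left=[], right=[25]
  root=25; inorder splits into left=[], right=[]
  root=9; inorder splits into left=[], right=[11]
  root=11; inorder splits into left=[], right=[]
Reconstructed level-order: [12, 9, 15, 11, 23, 25]


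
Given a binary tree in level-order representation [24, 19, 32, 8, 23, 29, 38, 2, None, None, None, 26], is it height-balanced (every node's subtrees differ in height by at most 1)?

Tree (level-order array): [24, 19, 32, 8, 23, 29, 38, 2, None, None, None, 26]
Definition: a tree is height-balanced if, at every node, |h(left) - h(right)| <= 1 (empty subtree has height -1).
Bottom-up per-node check:
  node 2: h_left=-1, h_right=-1, diff=0 [OK], height=0
  node 8: h_left=0, h_right=-1, diff=1 [OK], height=1
  node 23: h_left=-1, h_right=-1, diff=0 [OK], height=0
  node 19: h_left=1, h_right=0, diff=1 [OK], height=2
  node 26: h_left=-1, h_right=-1, diff=0 [OK], height=0
  node 29: h_left=0, h_right=-1, diff=1 [OK], height=1
  node 38: h_left=-1, h_right=-1, diff=0 [OK], height=0
  node 32: h_left=1, h_right=0, diff=1 [OK], height=2
  node 24: h_left=2, h_right=2, diff=0 [OK], height=3
All nodes satisfy the balance condition.
Result: Balanced


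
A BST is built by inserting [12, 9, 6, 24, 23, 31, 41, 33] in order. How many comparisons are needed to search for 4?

Search path for 4: 12 -> 9 -> 6
Found: False
Comparisons: 3


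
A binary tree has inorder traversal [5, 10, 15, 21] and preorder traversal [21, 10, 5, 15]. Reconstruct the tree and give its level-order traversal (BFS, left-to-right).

Inorder:  [5, 10, 15, 21]
Preorder: [21, 10, 5, 15]
Algorithm: preorder visits root first, so consume preorder in order;
for each root, split the current inorder slice at that value into
left-subtree inorder and right-subtree inorder, then recurse.
Recursive splits:
  root=21; inorder splits into left=[5, 10, 15], right=[]
  root=10; inorder splits into left=[5], right=[15]
  root=5; inorder splits into left=[], right=[]
  root=15; inorder splits into left=[], right=[]
Reconstructed level-order: [21, 10, 5, 15]


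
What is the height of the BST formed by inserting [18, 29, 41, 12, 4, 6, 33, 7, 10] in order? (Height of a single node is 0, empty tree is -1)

Insertion order: [18, 29, 41, 12, 4, 6, 33, 7, 10]
Tree (level-order array): [18, 12, 29, 4, None, None, 41, None, 6, 33, None, None, 7, None, None, None, 10]
Compute height bottom-up (empty subtree = -1):
  height(10) = 1 + max(-1, -1) = 0
  height(7) = 1 + max(-1, 0) = 1
  height(6) = 1 + max(-1, 1) = 2
  height(4) = 1 + max(-1, 2) = 3
  height(12) = 1 + max(3, -1) = 4
  height(33) = 1 + max(-1, -1) = 0
  height(41) = 1 + max(0, -1) = 1
  height(29) = 1 + max(-1, 1) = 2
  height(18) = 1 + max(4, 2) = 5
Height = 5


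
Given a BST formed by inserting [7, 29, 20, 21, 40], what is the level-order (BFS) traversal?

Tree insertion order: [7, 29, 20, 21, 40]
Tree (level-order array): [7, None, 29, 20, 40, None, 21]
BFS from the root, enqueuing left then right child of each popped node:
  queue [7] -> pop 7, enqueue [29], visited so far: [7]
  queue [29] -> pop 29, enqueue [20, 40], visited so far: [7, 29]
  queue [20, 40] -> pop 20, enqueue [21], visited so far: [7, 29, 20]
  queue [40, 21] -> pop 40, enqueue [none], visited so far: [7, 29, 20, 40]
  queue [21] -> pop 21, enqueue [none], visited so far: [7, 29, 20, 40, 21]
Result: [7, 29, 20, 40, 21]


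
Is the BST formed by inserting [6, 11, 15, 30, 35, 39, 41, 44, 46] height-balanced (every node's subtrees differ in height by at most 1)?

Tree (level-order array): [6, None, 11, None, 15, None, 30, None, 35, None, 39, None, 41, None, 44, None, 46]
Definition: a tree is height-balanced if, at every node, |h(left) - h(right)| <= 1 (empty subtree has height -1).
Bottom-up per-node check:
  node 46: h_left=-1, h_right=-1, diff=0 [OK], height=0
  node 44: h_left=-1, h_right=0, diff=1 [OK], height=1
  node 41: h_left=-1, h_right=1, diff=2 [FAIL (|-1-1|=2 > 1)], height=2
  node 39: h_left=-1, h_right=2, diff=3 [FAIL (|-1-2|=3 > 1)], height=3
  node 35: h_left=-1, h_right=3, diff=4 [FAIL (|-1-3|=4 > 1)], height=4
  node 30: h_left=-1, h_right=4, diff=5 [FAIL (|-1-4|=5 > 1)], height=5
  node 15: h_left=-1, h_right=5, diff=6 [FAIL (|-1-5|=6 > 1)], height=6
  node 11: h_left=-1, h_right=6, diff=7 [FAIL (|-1-6|=7 > 1)], height=7
  node 6: h_left=-1, h_right=7, diff=8 [FAIL (|-1-7|=8 > 1)], height=8
Node 41 violates the condition: |-1 - 1| = 2 > 1.
Result: Not balanced


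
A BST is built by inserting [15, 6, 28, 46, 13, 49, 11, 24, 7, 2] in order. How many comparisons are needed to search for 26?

Search path for 26: 15 -> 28 -> 24
Found: False
Comparisons: 3


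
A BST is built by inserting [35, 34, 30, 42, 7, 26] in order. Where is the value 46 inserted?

Starting tree (level order): [35, 34, 42, 30, None, None, None, 7, None, None, 26]
Insertion path: 35 -> 42
Result: insert 46 as right child of 42
Final tree (level order): [35, 34, 42, 30, None, None, 46, 7, None, None, None, None, 26]


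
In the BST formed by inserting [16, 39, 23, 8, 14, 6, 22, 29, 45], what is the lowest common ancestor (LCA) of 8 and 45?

Tree insertion order: [16, 39, 23, 8, 14, 6, 22, 29, 45]
Tree (level-order array): [16, 8, 39, 6, 14, 23, 45, None, None, None, None, 22, 29]
In a BST, the LCA of p=8, q=45 is the first node v on the
root-to-leaf path with p <= v <= q (go left if both < v, right if both > v).
Walk from root:
  at 16: 8 <= 16 <= 45, this is the LCA
LCA = 16


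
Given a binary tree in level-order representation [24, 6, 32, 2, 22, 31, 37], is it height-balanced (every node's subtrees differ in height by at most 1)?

Tree (level-order array): [24, 6, 32, 2, 22, 31, 37]
Definition: a tree is height-balanced if, at every node, |h(left) - h(right)| <= 1 (empty subtree has height -1).
Bottom-up per-node check:
  node 2: h_left=-1, h_right=-1, diff=0 [OK], height=0
  node 22: h_left=-1, h_right=-1, diff=0 [OK], height=0
  node 6: h_left=0, h_right=0, diff=0 [OK], height=1
  node 31: h_left=-1, h_right=-1, diff=0 [OK], height=0
  node 37: h_left=-1, h_right=-1, diff=0 [OK], height=0
  node 32: h_left=0, h_right=0, diff=0 [OK], height=1
  node 24: h_left=1, h_right=1, diff=0 [OK], height=2
All nodes satisfy the balance condition.
Result: Balanced


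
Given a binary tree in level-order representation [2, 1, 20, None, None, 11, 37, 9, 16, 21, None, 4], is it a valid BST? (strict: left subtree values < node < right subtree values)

Level-order array: [2, 1, 20, None, None, 11, 37, 9, 16, 21, None, 4]
Validate using subtree bounds (lo, hi): at each node, require lo < value < hi,
then recurse left with hi=value and right with lo=value.
Preorder trace (stopping at first violation):
  at node 2 with bounds (-inf, +inf): OK
  at node 1 with bounds (-inf, 2): OK
  at node 20 with bounds (2, +inf): OK
  at node 11 with bounds (2, 20): OK
  at node 9 with bounds (2, 11): OK
  at node 4 with bounds (2, 9): OK
  at node 16 with bounds (11, 20): OK
  at node 37 with bounds (20, +inf): OK
  at node 21 with bounds (20, 37): OK
No violation found at any node.
Result: Valid BST


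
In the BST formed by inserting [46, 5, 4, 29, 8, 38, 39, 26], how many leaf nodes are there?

Tree built from: [46, 5, 4, 29, 8, 38, 39, 26]
Tree (level-order array): [46, 5, None, 4, 29, None, None, 8, 38, None, 26, None, 39]
Rule: A leaf has 0 children.
Per-node child counts:
  node 46: 1 child(ren)
  node 5: 2 child(ren)
  node 4: 0 child(ren)
  node 29: 2 child(ren)
  node 8: 1 child(ren)
  node 26: 0 child(ren)
  node 38: 1 child(ren)
  node 39: 0 child(ren)
Matching nodes: [4, 26, 39]
Count of leaf nodes: 3


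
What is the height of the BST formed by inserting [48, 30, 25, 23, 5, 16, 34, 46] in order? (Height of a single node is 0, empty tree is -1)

Insertion order: [48, 30, 25, 23, 5, 16, 34, 46]
Tree (level-order array): [48, 30, None, 25, 34, 23, None, None, 46, 5, None, None, None, None, 16]
Compute height bottom-up (empty subtree = -1):
  height(16) = 1 + max(-1, -1) = 0
  height(5) = 1 + max(-1, 0) = 1
  height(23) = 1 + max(1, -1) = 2
  height(25) = 1 + max(2, -1) = 3
  height(46) = 1 + max(-1, -1) = 0
  height(34) = 1 + max(-1, 0) = 1
  height(30) = 1 + max(3, 1) = 4
  height(48) = 1 + max(4, -1) = 5
Height = 5


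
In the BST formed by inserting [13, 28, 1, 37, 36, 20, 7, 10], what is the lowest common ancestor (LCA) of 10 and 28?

Tree insertion order: [13, 28, 1, 37, 36, 20, 7, 10]
Tree (level-order array): [13, 1, 28, None, 7, 20, 37, None, 10, None, None, 36]
In a BST, the LCA of p=10, q=28 is the first node v on the
root-to-leaf path with p <= v <= q (go left if both < v, right if both > v).
Walk from root:
  at 13: 10 <= 13 <= 28, this is the LCA
LCA = 13


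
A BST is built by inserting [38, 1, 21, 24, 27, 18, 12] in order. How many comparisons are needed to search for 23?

Search path for 23: 38 -> 1 -> 21 -> 24
Found: False
Comparisons: 4


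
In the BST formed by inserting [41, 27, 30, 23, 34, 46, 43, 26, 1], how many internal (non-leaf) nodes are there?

Tree built from: [41, 27, 30, 23, 34, 46, 43, 26, 1]
Tree (level-order array): [41, 27, 46, 23, 30, 43, None, 1, 26, None, 34]
Rule: An internal node has at least one child.
Per-node child counts:
  node 41: 2 child(ren)
  node 27: 2 child(ren)
  node 23: 2 child(ren)
  node 1: 0 child(ren)
  node 26: 0 child(ren)
  node 30: 1 child(ren)
  node 34: 0 child(ren)
  node 46: 1 child(ren)
  node 43: 0 child(ren)
Matching nodes: [41, 27, 23, 30, 46]
Count of internal (non-leaf) nodes: 5


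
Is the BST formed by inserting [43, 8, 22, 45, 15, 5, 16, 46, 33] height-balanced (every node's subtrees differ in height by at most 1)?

Tree (level-order array): [43, 8, 45, 5, 22, None, 46, None, None, 15, 33, None, None, None, 16]
Definition: a tree is height-balanced if, at every node, |h(left) - h(right)| <= 1 (empty subtree has height -1).
Bottom-up per-node check:
  node 5: h_left=-1, h_right=-1, diff=0 [OK], height=0
  node 16: h_left=-1, h_right=-1, diff=0 [OK], height=0
  node 15: h_left=-1, h_right=0, diff=1 [OK], height=1
  node 33: h_left=-1, h_right=-1, diff=0 [OK], height=0
  node 22: h_left=1, h_right=0, diff=1 [OK], height=2
  node 8: h_left=0, h_right=2, diff=2 [FAIL (|0-2|=2 > 1)], height=3
  node 46: h_left=-1, h_right=-1, diff=0 [OK], height=0
  node 45: h_left=-1, h_right=0, diff=1 [OK], height=1
  node 43: h_left=3, h_right=1, diff=2 [FAIL (|3-1|=2 > 1)], height=4
Node 8 violates the condition: |0 - 2| = 2 > 1.
Result: Not balanced


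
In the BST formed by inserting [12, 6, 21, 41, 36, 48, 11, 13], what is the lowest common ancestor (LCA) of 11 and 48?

Tree insertion order: [12, 6, 21, 41, 36, 48, 11, 13]
Tree (level-order array): [12, 6, 21, None, 11, 13, 41, None, None, None, None, 36, 48]
In a BST, the LCA of p=11, q=48 is the first node v on the
root-to-leaf path with p <= v <= q (go left if both < v, right if both > v).
Walk from root:
  at 12: 11 <= 12 <= 48, this is the LCA
LCA = 12


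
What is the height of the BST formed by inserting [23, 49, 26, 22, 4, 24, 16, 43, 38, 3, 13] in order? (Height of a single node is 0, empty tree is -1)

Insertion order: [23, 49, 26, 22, 4, 24, 16, 43, 38, 3, 13]
Tree (level-order array): [23, 22, 49, 4, None, 26, None, 3, 16, 24, 43, None, None, 13, None, None, None, 38]
Compute height bottom-up (empty subtree = -1):
  height(3) = 1 + max(-1, -1) = 0
  height(13) = 1 + max(-1, -1) = 0
  height(16) = 1 + max(0, -1) = 1
  height(4) = 1 + max(0, 1) = 2
  height(22) = 1 + max(2, -1) = 3
  height(24) = 1 + max(-1, -1) = 0
  height(38) = 1 + max(-1, -1) = 0
  height(43) = 1 + max(0, -1) = 1
  height(26) = 1 + max(0, 1) = 2
  height(49) = 1 + max(2, -1) = 3
  height(23) = 1 + max(3, 3) = 4
Height = 4


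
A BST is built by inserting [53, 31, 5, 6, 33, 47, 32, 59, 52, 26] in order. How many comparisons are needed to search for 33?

Search path for 33: 53 -> 31 -> 33
Found: True
Comparisons: 3


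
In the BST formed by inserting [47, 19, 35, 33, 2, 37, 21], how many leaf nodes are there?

Tree built from: [47, 19, 35, 33, 2, 37, 21]
Tree (level-order array): [47, 19, None, 2, 35, None, None, 33, 37, 21]
Rule: A leaf has 0 children.
Per-node child counts:
  node 47: 1 child(ren)
  node 19: 2 child(ren)
  node 2: 0 child(ren)
  node 35: 2 child(ren)
  node 33: 1 child(ren)
  node 21: 0 child(ren)
  node 37: 0 child(ren)
Matching nodes: [2, 21, 37]
Count of leaf nodes: 3


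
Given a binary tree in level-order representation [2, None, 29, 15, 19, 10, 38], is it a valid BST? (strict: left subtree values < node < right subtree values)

Level-order array: [2, None, 29, 15, 19, 10, 38]
Validate using subtree bounds (lo, hi): at each node, require lo < value < hi,
then recurse left with hi=value and right with lo=value.
Preorder trace (stopping at first violation):
  at node 2 with bounds (-inf, +inf): OK
  at node 29 with bounds (2, +inf): OK
  at node 15 with bounds (2, 29): OK
  at node 10 with bounds (2, 15): OK
  at node 38 with bounds (15, 29): VIOLATION
Node 38 violates its bound: not (15 < 38 < 29).
Result: Not a valid BST


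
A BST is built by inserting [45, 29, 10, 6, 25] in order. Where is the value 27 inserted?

Starting tree (level order): [45, 29, None, 10, None, 6, 25]
Insertion path: 45 -> 29 -> 10 -> 25
Result: insert 27 as right child of 25
Final tree (level order): [45, 29, None, 10, None, 6, 25, None, None, None, 27]


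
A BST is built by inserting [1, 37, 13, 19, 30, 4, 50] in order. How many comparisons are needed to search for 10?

Search path for 10: 1 -> 37 -> 13 -> 4
Found: False
Comparisons: 4


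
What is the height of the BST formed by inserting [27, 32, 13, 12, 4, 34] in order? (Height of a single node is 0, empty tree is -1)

Insertion order: [27, 32, 13, 12, 4, 34]
Tree (level-order array): [27, 13, 32, 12, None, None, 34, 4]
Compute height bottom-up (empty subtree = -1):
  height(4) = 1 + max(-1, -1) = 0
  height(12) = 1 + max(0, -1) = 1
  height(13) = 1 + max(1, -1) = 2
  height(34) = 1 + max(-1, -1) = 0
  height(32) = 1 + max(-1, 0) = 1
  height(27) = 1 + max(2, 1) = 3
Height = 3


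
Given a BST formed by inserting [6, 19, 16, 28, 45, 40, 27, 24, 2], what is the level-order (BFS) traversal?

Tree insertion order: [6, 19, 16, 28, 45, 40, 27, 24, 2]
Tree (level-order array): [6, 2, 19, None, None, 16, 28, None, None, 27, 45, 24, None, 40]
BFS from the root, enqueuing left then right child of each popped node:
  queue [6] -> pop 6, enqueue [2, 19], visited so far: [6]
  queue [2, 19] -> pop 2, enqueue [none], visited so far: [6, 2]
  queue [19] -> pop 19, enqueue [16, 28], visited so far: [6, 2, 19]
  queue [16, 28] -> pop 16, enqueue [none], visited so far: [6, 2, 19, 16]
  queue [28] -> pop 28, enqueue [27, 45], visited so far: [6, 2, 19, 16, 28]
  queue [27, 45] -> pop 27, enqueue [24], visited so far: [6, 2, 19, 16, 28, 27]
  queue [45, 24] -> pop 45, enqueue [40], visited so far: [6, 2, 19, 16, 28, 27, 45]
  queue [24, 40] -> pop 24, enqueue [none], visited so far: [6, 2, 19, 16, 28, 27, 45, 24]
  queue [40] -> pop 40, enqueue [none], visited so far: [6, 2, 19, 16, 28, 27, 45, 24, 40]
Result: [6, 2, 19, 16, 28, 27, 45, 24, 40]


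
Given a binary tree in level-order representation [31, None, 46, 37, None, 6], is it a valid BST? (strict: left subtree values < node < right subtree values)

Level-order array: [31, None, 46, 37, None, 6]
Validate using subtree bounds (lo, hi): at each node, require lo < value < hi,
then recurse left with hi=value and right with lo=value.
Preorder trace (stopping at first violation):
  at node 31 with bounds (-inf, +inf): OK
  at node 46 with bounds (31, +inf): OK
  at node 37 with bounds (31, 46): OK
  at node 6 with bounds (31, 37): VIOLATION
Node 6 violates its bound: not (31 < 6 < 37).
Result: Not a valid BST


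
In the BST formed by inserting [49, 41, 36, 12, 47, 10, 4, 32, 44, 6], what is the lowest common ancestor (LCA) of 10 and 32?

Tree insertion order: [49, 41, 36, 12, 47, 10, 4, 32, 44, 6]
Tree (level-order array): [49, 41, None, 36, 47, 12, None, 44, None, 10, 32, None, None, 4, None, None, None, None, 6]
In a BST, the LCA of p=10, q=32 is the first node v on the
root-to-leaf path with p <= v <= q (go left if both < v, right if both > v).
Walk from root:
  at 49: both 10 and 32 < 49, go left
  at 41: both 10 and 32 < 41, go left
  at 36: both 10 and 32 < 36, go left
  at 12: 10 <= 12 <= 32, this is the LCA
LCA = 12


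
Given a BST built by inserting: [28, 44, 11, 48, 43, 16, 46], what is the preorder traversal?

Tree insertion order: [28, 44, 11, 48, 43, 16, 46]
Tree (level-order array): [28, 11, 44, None, 16, 43, 48, None, None, None, None, 46]
Preorder traversal: [28, 11, 16, 44, 43, 48, 46]


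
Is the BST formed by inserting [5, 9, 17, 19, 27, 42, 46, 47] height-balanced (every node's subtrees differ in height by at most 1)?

Tree (level-order array): [5, None, 9, None, 17, None, 19, None, 27, None, 42, None, 46, None, 47]
Definition: a tree is height-balanced if, at every node, |h(left) - h(right)| <= 1 (empty subtree has height -1).
Bottom-up per-node check:
  node 47: h_left=-1, h_right=-1, diff=0 [OK], height=0
  node 46: h_left=-1, h_right=0, diff=1 [OK], height=1
  node 42: h_left=-1, h_right=1, diff=2 [FAIL (|-1-1|=2 > 1)], height=2
  node 27: h_left=-1, h_right=2, diff=3 [FAIL (|-1-2|=3 > 1)], height=3
  node 19: h_left=-1, h_right=3, diff=4 [FAIL (|-1-3|=4 > 1)], height=4
  node 17: h_left=-1, h_right=4, diff=5 [FAIL (|-1-4|=5 > 1)], height=5
  node 9: h_left=-1, h_right=5, diff=6 [FAIL (|-1-5|=6 > 1)], height=6
  node 5: h_left=-1, h_right=6, diff=7 [FAIL (|-1-6|=7 > 1)], height=7
Node 42 violates the condition: |-1 - 1| = 2 > 1.
Result: Not balanced


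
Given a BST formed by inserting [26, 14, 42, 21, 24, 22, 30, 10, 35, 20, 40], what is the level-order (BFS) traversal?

Tree insertion order: [26, 14, 42, 21, 24, 22, 30, 10, 35, 20, 40]
Tree (level-order array): [26, 14, 42, 10, 21, 30, None, None, None, 20, 24, None, 35, None, None, 22, None, None, 40]
BFS from the root, enqueuing left then right child of each popped node:
  queue [26] -> pop 26, enqueue [14, 42], visited so far: [26]
  queue [14, 42] -> pop 14, enqueue [10, 21], visited so far: [26, 14]
  queue [42, 10, 21] -> pop 42, enqueue [30], visited so far: [26, 14, 42]
  queue [10, 21, 30] -> pop 10, enqueue [none], visited so far: [26, 14, 42, 10]
  queue [21, 30] -> pop 21, enqueue [20, 24], visited so far: [26, 14, 42, 10, 21]
  queue [30, 20, 24] -> pop 30, enqueue [35], visited so far: [26, 14, 42, 10, 21, 30]
  queue [20, 24, 35] -> pop 20, enqueue [none], visited so far: [26, 14, 42, 10, 21, 30, 20]
  queue [24, 35] -> pop 24, enqueue [22], visited so far: [26, 14, 42, 10, 21, 30, 20, 24]
  queue [35, 22] -> pop 35, enqueue [40], visited so far: [26, 14, 42, 10, 21, 30, 20, 24, 35]
  queue [22, 40] -> pop 22, enqueue [none], visited so far: [26, 14, 42, 10, 21, 30, 20, 24, 35, 22]
  queue [40] -> pop 40, enqueue [none], visited so far: [26, 14, 42, 10, 21, 30, 20, 24, 35, 22, 40]
Result: [26, 14, 42, 10, 21, 30, 20, 24, 35, 22, 40]


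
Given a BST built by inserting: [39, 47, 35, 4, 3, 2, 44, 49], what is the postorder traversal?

Tree insertion order: [39, 47, 35, 4, 3, 2, 44, 49]
Tree (level-order array): [39, 35, 47, 4, None, 44, 49, 3, None, None, None, None, None, 2]
Postorder traversal: [2, 3, 4, 35, 44, 49, 47, 39]


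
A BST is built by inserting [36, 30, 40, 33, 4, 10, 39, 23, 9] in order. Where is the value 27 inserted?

Starting tree (level order): [36, 30, 40, 4, 33, 39, None, None, 10, None, None, None, None, 9, 23]
Insertion path: 36 -> 30 -> 4 -> 10 -> 23
Result: insert 27 as right child of 23
Final tree (level order): [36, 30, 40, 4, 33, 39, None, None, 10, None, None, None, None, 9, 23, None, None, None, 27]
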